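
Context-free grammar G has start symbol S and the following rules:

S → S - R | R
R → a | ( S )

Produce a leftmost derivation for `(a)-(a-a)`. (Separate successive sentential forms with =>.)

S => S-R => R-R => (S)-R => (R)-R => (a)-R => (a)-(S) => (a)-(S-R) => (a)-(R-R) => (a)-(a-R) => (a)-(a-a)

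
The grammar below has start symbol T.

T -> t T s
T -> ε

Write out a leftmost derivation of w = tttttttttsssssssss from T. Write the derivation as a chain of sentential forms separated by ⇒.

T ⇒ tTs ⇒ ttTss ⇒ tttTsss ⇒ ttttTssss ⇒ tttttTsssss ⇒ ttttttTssssss ⇒ tttttttTsssssss ⇒ ttttttttTssssssss ⇒ tttttttttTsssssssss ⇒ tttttttttsssssssss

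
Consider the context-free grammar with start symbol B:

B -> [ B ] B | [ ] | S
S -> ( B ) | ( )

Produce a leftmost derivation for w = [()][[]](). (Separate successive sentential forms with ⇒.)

B ⇒ [B]B ⇒ [S]B ⇒ [()]B ⇒ [()][B]B ⇒ [()][[]]B ⇒ [()][[]]S ⇒ [()][[]]()

B ⇒ [B]B   [B -> [ B ] B]
[B]B ⇒ [S]B   [B -> S]
[S]B ⇒ [()]B   [S -> ( )]
[()]B ⇒ [()][B]B   [B -> [ B ] B]
[()][B]B ⇒ [()][[]]B   [B -> [ ]]
[()][[]]B ⇒ [()][[]]S   [B -> S]
[()][[]]S ⇒ [()][[]]()   [S -> ( )]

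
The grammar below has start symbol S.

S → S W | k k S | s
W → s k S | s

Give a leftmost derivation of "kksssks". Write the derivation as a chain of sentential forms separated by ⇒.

S ⇒ SW   [S → S W]
SW ⇒ kkSW   [S → k k S]
kkSW ⇒ kkSWW   [S → S W]
kkSWW ⇒ kksWW   [S → s]
kksWW ⇒ kkssW   [W → s]
kkssW ⇒ kkssskS   [W → s k S]
kkssskS ⇒ kksssks   [S → s]

S ⇒ SW ⇒ kkSW ⇒ kkSWW ⇒ kksWW ⇒ kkssW ⇒ kkssskS ⇒ kksssks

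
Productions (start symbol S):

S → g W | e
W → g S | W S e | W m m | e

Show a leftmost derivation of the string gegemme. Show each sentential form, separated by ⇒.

S ⇒ gW   [S → g W]
gW ⇒ gWSe   [W → W S e]
gWSe ⇒ geSe   [W → e]
geSe ⇒ gegWe   [S → g W]
gegWe ⇒ gegWmme   [W → W m m]
gegWmme ⇒ gegemme   [W → e]

S ⇒ gW ⇒ gWSe ⇒ geSe ⇒ gegWe ⇒ gegWmme ⇒ gegemme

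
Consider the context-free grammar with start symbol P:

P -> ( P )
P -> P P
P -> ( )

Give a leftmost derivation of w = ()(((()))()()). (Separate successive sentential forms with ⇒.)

P ⇒ PP ⇒ ()P ⇒ ()(P) ⇒ ()(PP) ⇒ ()(PPP) ⇒ ()((P)PP) ⇒ ()(((P))PP) ⇒ ()(((()))PP) ⇒ ()(((()))()P) ⇒ ()(((()))()())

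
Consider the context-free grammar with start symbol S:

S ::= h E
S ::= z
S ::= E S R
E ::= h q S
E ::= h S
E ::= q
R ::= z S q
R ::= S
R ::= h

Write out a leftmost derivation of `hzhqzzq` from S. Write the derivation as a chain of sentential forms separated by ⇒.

S ⇒ ESR ⇒ hSSR ⇒ hzSR ⇒ hzhER ⇒ hzhqR ⇒ hzhqzSq ⇒ hzhqzzq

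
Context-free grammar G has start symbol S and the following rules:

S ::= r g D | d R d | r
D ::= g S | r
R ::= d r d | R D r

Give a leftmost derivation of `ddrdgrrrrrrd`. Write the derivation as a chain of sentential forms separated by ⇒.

S ⇒ dRd   [S ::= d R d]
dRd ⇒ dRDrd   [R ::= R D r]
dRDrd ⇒ dRDrDrd   [R ::= R D r]
dRDrDrd ⇒ dRDrDrDrd   [R ::= R D r]
dRDrDrDrd ⇒ ddrdDrDrDrd   [R ::= d r d]
ddrdDrDrDrd ⇒ ddrdgSrDrDrd   [D ::= g S]
ddrdgSrDrDrd ⇒ ddrdgrrDrDrd   [S ::= r]
ddrdgrrDrDrd ⇒ ddrdgrrrrDrd   [D ::= r]
ddrdgrrrrDrd ⇒ ddrdgrrrrrrd   [D ::= r]

S ⇒ dRd ⇒ dRDrd ⇒ dRDrDrd ⇒ dRDrDrDrd ⇒ ddrdDrDrDrd ⇒ ddrdgSrDrDrd ⇒ ddrdgrrDrDrd ⇒ ddrdgrrrrDrd ⇒ ddrdgrrrrrrd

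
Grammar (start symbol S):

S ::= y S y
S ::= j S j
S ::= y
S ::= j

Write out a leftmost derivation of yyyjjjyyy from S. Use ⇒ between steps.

S ⇒ ySy ⇒ yySyy ⇒ yyySyyy ⇒ yyyjSjyyy ⇒ yyyjjjyyy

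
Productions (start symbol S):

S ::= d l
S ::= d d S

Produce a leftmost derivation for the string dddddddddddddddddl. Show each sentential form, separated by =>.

S => ddS   [S ::= d d S]
ddS => ddddS   [S ::= d d S]
ddddS => ddddddS   [S ::= d d S]
ddddddS => ddddddddS   [S ::= d d S]
ddddddddS => ddddddddddS   [S ::= d d S]
ddddddddddS => ddddddddddddS   [S ::= d d S]
ddddddddddddS => ddddddddddddddS   [S ::= d d S]
ddddddddddddddS => ddddddddddddddddS   [S ::= d d S]
ddddddddddddddddS => dddddddddddddddddl   [S ::= d l]

S => ddS => ddddS => ddddddS => ddddddddS => ddddddddddS => ddddddddddddS => ddddddddddddddS => ddddddddddddddddS => dddddddddddddddddl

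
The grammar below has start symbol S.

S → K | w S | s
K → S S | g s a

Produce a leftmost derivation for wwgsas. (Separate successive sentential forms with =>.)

S => wS   [S → w S]
wS => wK   [S → K]
wK => wSS   [K → S S]
wSS => wwSS   [S → w S]
wwSS => wwKS   [S → K]
wwKS => wwgsaS   [K → g s a]
wwgsaS => wwgsas   [S → s]

S => wS => wK => wSS => wwSS => wwKS => wwgsaS => wwgsas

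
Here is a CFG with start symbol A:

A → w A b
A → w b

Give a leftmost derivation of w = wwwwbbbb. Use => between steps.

A => wAb   [A → w A b]
wAb => wwAbb   [A → w A b]
wwAbb => wwwAbbb   [A → w A b]
wwwAbbb => wwwwbbbb   [A → w b]

A=>wAb=>wwAbb=>wwwAbbb=>wwwwbbbb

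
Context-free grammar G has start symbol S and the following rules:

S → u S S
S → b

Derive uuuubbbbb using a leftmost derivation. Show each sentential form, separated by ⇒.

S⇒uSS⇒uuSSS⇒uuuSSSS⇒uuuuSSSSS⇒uuuubSSSS⇒uuuubbSSS⇒uuuubbbSS⇒uuuubbbbS⇒uuuubbbbb

S ⇒ uSS   [S → u S S]
uSS ⇒ uuSSS   [S → u S S]
uuSSS ⇒ uuuSSSS   [S → u S S]
uuuSSSS ⇒ uuuuSSSSS   [S → u S S]
uuuuSSSSS ⇒ uuuubSSSS   [S → b]
uuuubSSSS ⇒ uuuubbSSS   [S → b]
uuuubbSSS ⇒ uuuubbbSS   [S → b]
uuuubbbSS ⇒ uuuubbbbS   [S → b]
uuuubbbbS ⇒ uuuubbbbb   [S → b]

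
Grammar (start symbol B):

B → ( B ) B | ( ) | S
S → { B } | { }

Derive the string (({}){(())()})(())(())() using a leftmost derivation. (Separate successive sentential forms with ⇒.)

B⇒(B)B⇒((B)B)B⇒((S)B)B⇒(({})B)B⇒(({})S)B⇒(({}){B})B⇒(({}){(B)B})B⇒(({}){(())B})B⇒(({}){(())()})B⇒(({}){(())()})(B)B⇒(({}){(())()})(())B⇒(({}){(())()})(())(B)B⇒(({}){(())()})(())(())B⇒(({}){(())()})(())(())()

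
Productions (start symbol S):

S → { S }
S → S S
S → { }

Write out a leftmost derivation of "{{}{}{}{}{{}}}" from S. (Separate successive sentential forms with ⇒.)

S ⇒ {S}   [S → { S }]
{S} ⇒ {SS}   [S → S S]
{SS} ⇒ {{}S}   [S → { }]
{{}S} ⇒ {{}SS}   [S → S S]
{{}SS} ⇒ {{}SSS}   [S → S S]
{{}SSS} ⇒ {{}SSSS}   [S → S S]
{{}SSSS} ⇒ {{}{}SSS}   [S → { }]
{{}{}SSS} ⇒ {{}{}{}SS}   [S → { }]
{{}{}{}SS} ⇒ {{}{}{}{}S}   [S → { }]
{{}{}{}{}S} ⇒ {{}{}{}{}{S}}   [S → { S }]
{{}{}{}{}{S}} ⇒ {{}{}{}{}{{}}}   [S → { }]

S⇒{S}⇒{SS}⇒{{}S}⇒{{}SS}⇒{{}SSS}⇒{{}SSSS}⇒{{}{}SSS}⇒{{}{}{}SS}⇒{{}{}{}{}S}⇒{{}{}{}{}{S}}⇒{{}{}{}{}{{}}}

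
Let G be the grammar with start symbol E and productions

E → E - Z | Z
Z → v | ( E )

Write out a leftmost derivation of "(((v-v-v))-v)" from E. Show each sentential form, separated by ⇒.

E ⇒ Z ⇒ (E) ⇒ (E-Z) ⇒ (Z-Z) ⇒ ((E)-Z) ⇒ ((Z)-Z) ⇒ (((E))-Z) ⇒ (((E-Z))-Z) ⇒ (((E-Z-Z))-Z) ⇒ (((Z-Z-Z))-Z) ⇒ (((v-Z-Z))-Z) ⇒ (((v-v-Z))-Z) ⇒ (((v-v-v))-Z) ⇒ (((v-v-v))-v)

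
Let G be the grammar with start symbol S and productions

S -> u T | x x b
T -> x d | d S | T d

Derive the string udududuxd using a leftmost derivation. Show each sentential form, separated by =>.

S => uT   [S -> u T]
uT => udS   [T -> d S]
udS => uduT   [S -> u T]
uduT => ududS   [T -> d S]
ududS => ududuT   [S -> u T]
ududuT => udududS   [T -> d S]
udududS => udududuT   [S -> u T]
udududuT => udududuxd   [T -> x d]

S=>uT=>udS=>uduT=>ududS=>ududuT=>udududS=>udududuT=>udududuxd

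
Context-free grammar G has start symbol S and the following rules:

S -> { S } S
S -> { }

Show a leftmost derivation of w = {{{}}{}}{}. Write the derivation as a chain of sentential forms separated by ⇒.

S⇒{S}S⇒{{S}S}S⇒{{{}}S}S⇒{{{}}{}}S⇒{{{}}{}}{}

S ⇒ {S}S   [S -> { S } S]
{S}S ⇒ {{S}S}S   [S -> { S } S]
{{S}S}S ⇒ {{{}}S}S   [S -> { }]
{{{}}S}S ⇒ {{{}}{}}S   [S -> { }]
{{{}}{}}S ⇒ {{{}}{}}{}   [S -> { }]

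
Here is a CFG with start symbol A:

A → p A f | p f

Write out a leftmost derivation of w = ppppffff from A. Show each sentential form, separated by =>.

A => pAf => ppAff => pppAfff => ppppffff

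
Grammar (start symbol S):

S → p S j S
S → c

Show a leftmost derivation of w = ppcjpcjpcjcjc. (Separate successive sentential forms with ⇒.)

S ⇒ pSjS   [S → p S j S]
pSjS ⇒ ppSjSjS   [S → p S j S]
ppSjSjS ⇒ ppcjSjS   [S → c]
ppcjSjS ⇒ ppcjpSjSjS   [S → p S j S]
ppcjpSjSjS ⇒ ppcjpcjSjS   [S → c]
ppcjpcjSjS ⇒ ppcjpcjpSjSjS   [S → p S j S]
ppcjpcjpSjSjS ⇒ ppcjpcjpcjSjS   [S → c]
ppcjpcjpcjSjS ⇒ ppcjpcjpcjcjS   [S → c]
ppcjpcjpcjcjS ⇒ ppcjpcjpcjcjc   [S → c]

S⇒pSjS⇒ppSjSjS⇒ppcjSjS⇒ppcjpSjSjS⇒ppcjpcjSjS⇒ppcjpcjpSjSjS⇒ppcjpcjpcjSjS⇒ppcjpcjpcjcjS⇒ppcjpcjpcjcjc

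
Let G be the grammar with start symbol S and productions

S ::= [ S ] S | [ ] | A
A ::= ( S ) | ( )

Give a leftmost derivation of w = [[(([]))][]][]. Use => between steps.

S=>[S]S=>[[S]S]S=>[[A]S]S=>[[(S)]S]S=>[[(A)]S]S=>[[((S))]S]S=>[[(([]))]S]S=>[[(([]))][]]S=>[[(([]))][]][]

S => [S]S   [S ::= [ S ] S]
[S]S => [[S]S]S   [S ::= [ S ] S]
[[S]S]S => [[A]S]S   [S ::= A]
[[A]S]S => [[(S)]S]S   [A ::= ( S )]
[[(S)]S]S => [[(A)]S]S   [S ::= A]
[[(A)]S]S => [[((S))]S]S   [A ::= ( S )]
[[((S))]S]S => [[(([]))]S]S   [S ::= [ ]]
[[(([]))]S]S => [[(([]))][]]S   [S ::= [ ]]
[[(([]))][]]S => [[(([]))][]][]   [S ::= [ ]]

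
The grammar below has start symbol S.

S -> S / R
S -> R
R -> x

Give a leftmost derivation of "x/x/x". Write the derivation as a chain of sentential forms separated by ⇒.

S ⇒ S/R ⇒ S/R/R ⇒ R/R/R ⇒ x/R/R ⇒ x/x/R ⇒ x/x/x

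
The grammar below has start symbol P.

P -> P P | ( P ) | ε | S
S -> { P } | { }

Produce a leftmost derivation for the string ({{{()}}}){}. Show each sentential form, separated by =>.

P => PP => (P)P => (S)P => ({P})P => ({S})P => ({{P}})P => ({{S}})P => ({{{P}}})P => ({{{(P)}}})P => ({{{()}}})P => ({{{()}}})S => ({{{()}}}){}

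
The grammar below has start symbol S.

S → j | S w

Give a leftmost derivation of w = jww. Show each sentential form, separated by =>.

S=>Sw=>Sww=>jww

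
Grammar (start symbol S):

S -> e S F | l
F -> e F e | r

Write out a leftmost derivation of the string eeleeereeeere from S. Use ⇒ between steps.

S ⇒ eSF ⇒ eeSFF ⇒ eelFF ⇒ eeleFeF ⇒ eeleeFeeF ⇒ eeleeeFeeeF ⇒ eeleeereeeF ⇒ eeleeereeeeFe ⇒ eeleeereeeere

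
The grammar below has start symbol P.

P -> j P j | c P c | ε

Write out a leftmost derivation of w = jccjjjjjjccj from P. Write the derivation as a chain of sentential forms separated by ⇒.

P⇒jPj⇒jcPcj⇒jccPccj⇒jccjPjccj⇒jccjjPjjccj⇒jccjjjPjjjccj⇒jccjjjjjjccj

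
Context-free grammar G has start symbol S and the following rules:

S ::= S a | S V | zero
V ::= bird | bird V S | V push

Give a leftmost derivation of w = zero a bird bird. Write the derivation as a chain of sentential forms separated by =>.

S => S V => S V V => S a V V => zero a V V => zero a bird V => zero a bird bird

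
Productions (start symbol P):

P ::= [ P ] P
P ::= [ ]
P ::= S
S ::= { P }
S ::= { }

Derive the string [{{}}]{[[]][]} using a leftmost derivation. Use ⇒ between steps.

P ⇒ [P]P ⇒ [S]P ⇒ [{P}]P ⇒ [{S}]P ⇒ [{{}}]P ⇒ [{{}}]S ⇒ [{{}}]{P} ⇒ [{{}}]{[P]P} ⇒ [{{}}]{[[]]P} ⇒ [{{}}]{[[]][]}

P ⇒ [P]P   [P ::= [ P ] P]
[P]P ⇒ [S]P   [P ::= S]
[S]P ⇒ [{P}]P   [S ::= { P }]
[{P}]P ⇒ [{S}]P   [P ::= S]
[{S}]P ⇒ [{{}}]P   [S ::= { }]
[{{}}]P ⇒ [{{}}]S   [P ::= S]
[{{}}]S ⇒ [{{}}]{P}   [S ::= { P }]
[{{}}]{P} ⇒ [{{}}]{[P]P}   [P ::= [ P ] P]
[{{}}]{[P]P} ⇒ [{{}}]{[[]]P}   [P ::= [ ]]
[{{}}]{[[]]P} ⇒ [{{}}]{[[]][]}   [P ::= [ ]]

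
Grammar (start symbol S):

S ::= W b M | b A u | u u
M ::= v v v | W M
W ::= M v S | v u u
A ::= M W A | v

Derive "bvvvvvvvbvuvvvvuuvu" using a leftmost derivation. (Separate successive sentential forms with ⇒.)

S ⇒ bAu ⇒ bMWAu ⇒ bvvvWAu ⇒ bvvvMvSAu ⇒ bvvvWMvSAu ⇒ bvvvMvSMvSAu ⇒ bvvvvvvvSMvSAu ⇒ bvvvvvvvbAuMvSAu ⇒ bvvvvvvvbvuMvSAu ⇒ bvvvvvvvbvuvvvvSAu ⇒ bvvvvvvvbvuvvvvuuAu ⇒ bvvvvvvvbvuvvvvuuvu

S ⇒ bAu   [S ::= b A u]
bAu ⇒ bMWAu   [A ::= M W A]
bMWAu ⇒ bvvvWAu   [M ::= v v v]
bvvvWAu ⇒ bvvvMvSAu   [W ::= M v S]
bvvvMvSAu ⇒ bvvvWMvSAu   [M ::= W M]
bvvvWMvSAu ⇒ bvvvMvSMvSAu   [W ::= M v S]
bvvvMvSMvSAu ⇒ bvvvvvvvSMvSAu   [M ::= v v v]
bvvvvvvvSMvSAu ⇒ bvvvvvvvbAuMvSAu   [S ::= b A u]
bvvvvvvvbAuMvSAu ⇒ bvvvvvvvbvuMvSAu   [A ::= v]
bvvvvvvvbvuMvSAu ⇒ bvvvvvvvbvuvvvvSAu   [M ::= v v v]
bvvvvvvvbvuvvvvSAu ⇒ bvvvvvvvbvuvvvvuuAu   [S ::= u u]
bvvvvvvvbvuvvvvuuAu ⇒ bvvvvvvvbvuvvvvuuvu   [A ::= v]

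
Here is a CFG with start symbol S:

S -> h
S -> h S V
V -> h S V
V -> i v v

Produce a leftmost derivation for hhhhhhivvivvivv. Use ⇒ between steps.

S ⇒ hSV ⇒ hhSVV ⇒ hhhVV ⇒ hhhhSVV ⇒ hhhhhSVVV ⇒ hhhhhhVVV ⇒ hhhhhhivvVV ⇒ hhhhhhivvivvV ⇒ hhhhhhivvivvivv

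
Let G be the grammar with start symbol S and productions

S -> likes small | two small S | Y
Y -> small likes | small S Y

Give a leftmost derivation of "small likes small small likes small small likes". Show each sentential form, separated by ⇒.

S ⇒ Y   [S -> Y]
Y ⇒ small S Y   [Y -> small S Y]
small S Y ⇒ small likes small Y   [S -> likes small]
small likes small Y ⇒ small likes small small S Y   [Y -> small S Y]
small likes small small S Y ⇒ small likes small small likes small Y   [S -> likes small]
small likes small small likes small Y ⇒ small likes small small likes small small likes   [Y -> small likes]

S ⇒ Y ⇒ small S Y ⇒ small likes small Y ⇒ small likes small small S Y ⇒ small likes small small likes small Y ⇒ small likes small small likes small small likes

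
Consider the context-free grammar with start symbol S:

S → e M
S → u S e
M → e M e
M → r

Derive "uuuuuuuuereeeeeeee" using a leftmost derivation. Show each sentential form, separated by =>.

S => uSe => uuSee => uuuSeee => uuuuSeeee => uuuuuSeeeee => uuuuuuSeeeeee => uuuuuuuSeeeeeee => uuuuuuuuSeeeeeeee => uuuuuuuueMeeeeeeee => uuuuuuuuereeeeeeee

S => uSe   [S → u S e]
uSe => uuSee   [S → u S e]
uuSee => uuuSeee   [S → u S e]
uuuSeee => uuuuSeeee   [S → u S e]
uuuuSeeee => uuuuuSeeeee   [S → u S e]
uuuuuSeeeee => uuuuuuSeeeeee   [S → u S e]
uuuuuuSeeeeee => uuuuuuuSeeeeeee   [S → u S e]
uuuuuuuSeeeeeee => uuuuuuuuSeeeeeeee   [S → u S e]
uuuuuuuuSeeeeeeee => uuuuuuuueMeeeeeeee   [S → e M]
uuuuuuuueMeeeeeeee => uuuuuuuuereeeeeeee   [M → r]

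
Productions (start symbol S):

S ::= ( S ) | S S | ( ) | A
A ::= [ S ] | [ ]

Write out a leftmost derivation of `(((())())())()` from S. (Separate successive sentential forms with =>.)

S => SS => (S)S => (SS)S => ((S)S)S => ((SS)S)S => (((S)S)S)S => (((())S)S)S => (((())())S)S => (((())())())S => (((())())())()

S => SS   [S ::= S S]
SS => (S)S   [S ::= ( S )]
(S)S => (SS)S   [S ::= S S]
(SS)S => ((S)S)S   [S ::= ( S )]
((S)S)S => ((SS)S)S   [S ::= S S]
((SS)S)S => (((S)S)S)S   [S ::= ( S )]
(((S)S)S)S => (((())S)S)S   [S ::= ( )]
(((())S)S)S => (((())())S)S   [S ::= ( )]
(((())())S)S => (((())())())S   [S ::= ( )]
(((())())())S => (((())())())()   [S ::= ( )]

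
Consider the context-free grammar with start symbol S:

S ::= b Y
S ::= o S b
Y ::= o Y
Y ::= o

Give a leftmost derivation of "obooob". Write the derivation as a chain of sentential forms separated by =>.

S=>oSb=>obYb=>oboYb=>obooYb=>obooob

S => oSb   [S ::= o S b]
oSb => obYb   [S ::= b Y]
obYb => oboYb   [Y ::= o Y]
oboYb => obooYb   [Y ::= o Y]
obooYb => obooob   [Y ::= o]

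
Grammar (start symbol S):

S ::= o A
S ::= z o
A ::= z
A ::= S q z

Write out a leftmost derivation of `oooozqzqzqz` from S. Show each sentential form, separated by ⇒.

S ⇒ oA   [S ::= o A]
oA ⇒ oSqz   [A ::= S q z]
oSqz ⇒ ooAqz   [S ::= o A]
ooAqz ⇒ ooSqzqz   [A ::= S q z]
ooSqzqz ⇒ oooAqzqz   [S ::= o A]
oooAqzqz ⇒ oooSqzqzqz   [A ::= S q z]
oooSqzqzqz ⇒ ooooAqzqzqz   [S ::= o A]
ooooAqzqzqz ⇒ oooozqzqzqz   [A ::= z]

S ⇒ oA ⇒ oSqz ⇒ ooAqz ⇒ ooSqzqz ⇒ oooAqzqz ⇒ oooSqzqzqz ⇒ ooooAqzqzqz ⇒ oooozqzqzqz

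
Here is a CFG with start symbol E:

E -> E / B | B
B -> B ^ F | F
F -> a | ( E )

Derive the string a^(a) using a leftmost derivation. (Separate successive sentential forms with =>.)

E => B => B^F => F^F => a^F => a^(E) => a^(B) => a^(F) => a^(a)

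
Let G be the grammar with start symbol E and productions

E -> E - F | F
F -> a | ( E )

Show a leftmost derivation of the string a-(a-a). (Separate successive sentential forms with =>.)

E => E-F => F-F => a-F => a-(E) => a-(E-F) => a-(F-F) => a-(a-F) => a-(a-a)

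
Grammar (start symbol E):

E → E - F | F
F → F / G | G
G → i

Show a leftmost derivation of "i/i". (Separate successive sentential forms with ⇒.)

E ⇒ F ⇒ F/G ⇒ G/G ⇒ i/G ⇒ i/i

E ⇒ F   [E → F]
F ⇒ F/G   [F → F / G]
F/G ⇒ G/G   [F → G]
G/G ⇒ i/G   [G → i]
i/G ⇒ i/i   [G → i]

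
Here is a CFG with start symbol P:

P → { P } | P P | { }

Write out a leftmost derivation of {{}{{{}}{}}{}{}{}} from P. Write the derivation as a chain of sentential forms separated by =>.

P => {P} => {PP} => {PPP} => {PPPP} => {{}PPP} => {{}PPPP} => {{}{P}PPP} => {{}{PP}PPP} => {{}{{P}P}PPP} => {{}{{{}}P}PPP} => {{}{{{}}{}}PPP} => {{}{{{}}{}}{}PP} => {{}{{{}}{}}{}{}P} => {{}{{{}}{}}{}{}{}}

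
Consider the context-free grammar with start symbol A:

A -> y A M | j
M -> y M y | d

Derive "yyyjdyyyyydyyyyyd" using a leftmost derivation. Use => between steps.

A => yAM   [A -> y A M]
yAM => yyAMM   [A -> y A M]
yyAMM => yyyAMMM   [A -> y A M]
yyyAMMM => yyyjMMM   [A -> j]
yyyjMMM => yyyjdMM   [M -> d]
yyyjdMM => yyyjdyMyM   [M -> y M y]
yyyjdyMyM => yyyjdyyMyyM   [M -> y M y]
yyyjdyyMyyM => yyyjdyyyMyyyM   [M -> y M y]
yyyjdyyyMyyyM => yyyjdyyyyMyyyyM   [M -> y M y]
yyyjdyyyyMyyyyM => yyyjdyyyyyMyyyyyM   [M -> y M y]
yyyjdyyyyyMyyyyyM => yyyjdyyyyydyyyyyM   [M -> d]
yyyjdyyyyydyyyyyM => yyyjdyyyyydyyyyyd   [M -> d]

A => yAM => yyAMM => yyyAMMM => yyyjMMM => yyyjdMM => yyyjdyMyM => yyyjdyyMyyM => yyyjdyyyMyyyM => yyyjdyyyyMyyyyM => yyyjdyyyyyMyyyyyM => yyyjdyyyyydyyyyyM => yyyjdyyyyydyyyyyd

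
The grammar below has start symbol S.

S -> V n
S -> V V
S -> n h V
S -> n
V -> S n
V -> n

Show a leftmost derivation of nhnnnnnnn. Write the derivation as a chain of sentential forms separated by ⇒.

S ⇒ nhV ⇒ nhSn ⇒ nhVVn ⇒ nhSnVn ⇒ nhVnnVn ⇒ nhSnnnVn ⇒ nhVVnnnVn ⇒ nhnVnnnVn ⇒ nhnnnnnVn ⇒ nhnnnnnnn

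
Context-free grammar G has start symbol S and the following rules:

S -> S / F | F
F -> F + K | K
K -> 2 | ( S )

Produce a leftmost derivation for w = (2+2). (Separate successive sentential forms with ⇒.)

S ⇒ F ⇒ K ⇒ (S) ⇒ (F) ⇒ (F+K) ⇒ (K+K) ⇒ (2+K) ⇒ (2+2)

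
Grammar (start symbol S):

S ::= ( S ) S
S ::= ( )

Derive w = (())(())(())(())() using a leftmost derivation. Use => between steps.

S => (S)S   [S ::= ( S ) S]
(S)S => (())S   [S ::= ( )]
(())S => (())(S)S   [S ::= ( S ) S]
(())(S)S => (())(())S   [S ::= ( )]
(())(())S => (())(())(S)S   [S ::= ( S ) S]
(())(())(S)S => (())(())(())S   [S ::= ( )]
(())(())(())S => (())(())(())(S)S   [S ::= ( S ) S]
(())(())(())(S)S => (())(())(())(())S   [S ::= ( )]
(())(())(())(())S => (())(())(())(())()   [S ::= ( )]

S => (S)S => (())S => (())(S)S => (())(())S => (())(())(S)S => (())(())(())S => (())(())(())(S)S => (())(())(())(())S => (())(())(())(())()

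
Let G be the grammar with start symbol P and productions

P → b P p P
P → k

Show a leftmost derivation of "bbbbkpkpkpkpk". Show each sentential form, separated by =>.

P => bPpP => bbPpPpP => bbbPpPpPpP => bbbbPpPpPpPpP => bbbbkpPpPpPpP => bbbbkpkpPpPpP => bbbbkpkpkpPpP => bbbbkpkpkpkpP => bbbbkpkpkpkpk

P => bPpP   [P → b P p P]
bPpP => bbPpPpP   [P → b P p P]
bbPpPpP => bbbPpPpPpP   [P → b P p P]
bbbPpPpPpP => bbbbPpPpPpPpP   [P → b P p P]
bbbbPpPpPpPpP => bbbbkpPpPpPpP   [P → k]
bbbbkpPpPpPpP => bbbbkpkpPpPpP   [P → k]
bbbbkpkpPpPpP => bbbbkpkpkpPpP   [P → k]
bbbbkpkpkpPpP => bbbbkpkpkpkpP   [P → k]
bbbbkpkpkpkpP => bbbbkpkpkpkpk   [P → k]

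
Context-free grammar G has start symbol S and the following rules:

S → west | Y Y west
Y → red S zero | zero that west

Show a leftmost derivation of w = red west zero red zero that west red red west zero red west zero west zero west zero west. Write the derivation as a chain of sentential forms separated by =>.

S => Y Y west => red S zero Y west => red west zero Y west => red west zero red S zero west => red west zero red Y Y west zero west => red west zero red zero that west Y west zero west => red west zero red zero that west red S zero west zero west => red west zero red zero that west red Y Y west zero west zero west => red west zero red zero that west red red S zero Y west zero west zero west => red west zero red zero that west red red west zero Y west zero west zero west => red west zero red zero that west red red west zero red S zero west zero west zero west => red west zero red zero that west red red west zero red west zero west zero west zero west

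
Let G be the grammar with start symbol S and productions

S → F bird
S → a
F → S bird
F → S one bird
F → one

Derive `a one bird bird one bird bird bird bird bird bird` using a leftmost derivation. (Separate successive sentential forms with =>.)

S => F bird => S bird bird => F bird bird bird => S bird bird bird bird => F bird bird bird bird bird => S one bird bird bird bird bird bird => F bird one bird bird bird bird bird bird => S one bird bird one bird bird bird bird bird bird => a one bird bird one bird bird bird bird bird bird

S => F bird   [S → F bird]
F bird => S bird bird   [F → S bird]
S bird bird => F bird bird bird   [S → F bird]
F bird bird bird => S bird bird bird bird   [F → S bird]
S bird bird bird bird => F bird bird bird bird bird   [S → F bird]
F bird bird bird bird bird => S one bird bird bird bird bird bird   [F → S one bird]
S one bird bird bird bird bird bird => F bird one bird bird bird bird bird bird   [S → F bird]
F bird one bird bird bird bird bird bird => S one bird bird one bird bird bird bird bird bird   [F → S one bird]
S one bird bird one bird bird bird bird bird bird => a one bird bird one bird bird bird bird bird bird   [S → a]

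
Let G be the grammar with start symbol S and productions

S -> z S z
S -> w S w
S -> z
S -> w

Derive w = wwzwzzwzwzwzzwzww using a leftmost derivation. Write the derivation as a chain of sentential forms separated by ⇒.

S⇒wSw⇒wwSww⇒wwzSzww⇒wwzwSwzww⇒wwzwzSzwzww⇒wwzwzzSzzwzww⇒wwzwzzwSwzzwzww⇒wwzwzzwzSzwzzwzww⇒wwzwzzwzwzwzzwzww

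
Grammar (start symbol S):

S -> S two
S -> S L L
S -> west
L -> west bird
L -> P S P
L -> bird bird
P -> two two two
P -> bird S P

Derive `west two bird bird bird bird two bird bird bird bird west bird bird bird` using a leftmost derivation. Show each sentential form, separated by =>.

S => S L L => S L L L L => S two L L L L => S L L two L L L L => S two L L two L L L L => west two L L two L L L L => west two bird bird L two L L L L => west two bird bird bird bird two L L L L => west two bird bird bird bird two bird bird L L L => west two bird bird bird bird two bird bird bird bird L L => west two bird bird bird bird two bird bird bird bird west bird L => west two bird bird bird bird two bird bird bird bird west bird bird bird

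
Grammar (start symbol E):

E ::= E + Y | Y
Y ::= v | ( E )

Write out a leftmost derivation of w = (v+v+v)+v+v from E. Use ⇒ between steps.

E ⇒ E+Y ⇒ E+Y+Y ⇒ Y+Y+Y ⇒ (E)+Y+Y ⇒ (E+Y)+Y+Y ⇒ (E+Y+Y)+Y+Y ⇒ (Y+Y+Y)+Y+Y ⇒ (v+Y+Y)+Y+Y ⇒ (v+v+Y)+Y+Y ⇒ (v+v+v)+Y+Y ⇒ (v+v+v)+v+Y ⇒ (v+v+v)+v+v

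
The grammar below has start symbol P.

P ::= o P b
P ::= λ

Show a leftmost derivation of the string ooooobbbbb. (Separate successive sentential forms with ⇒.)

P ⇒ oPb ⇒ ooPbb ⇒ oooPbbb ⇒ ooooPbbbb ⇒ oooooPbbbbb ⇒ ooooobbbbb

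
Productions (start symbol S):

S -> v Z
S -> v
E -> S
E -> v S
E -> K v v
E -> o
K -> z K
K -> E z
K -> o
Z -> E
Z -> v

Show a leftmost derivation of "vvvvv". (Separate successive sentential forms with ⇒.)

S ⇒ vZ ⇒ vE ⇒ vvS ⇒ vvvZ ⇒ vvvE ⇒ vvvS ⇒ vvvvZ ⇒ vvvvv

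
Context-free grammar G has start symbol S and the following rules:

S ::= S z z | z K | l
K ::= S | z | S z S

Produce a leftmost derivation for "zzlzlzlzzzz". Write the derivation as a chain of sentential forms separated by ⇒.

S ⇒ Szz ⇒ Szzzz ⇒ zKzzzz ⇒ zSzSzzzz ⇒ zzKzSzzzz ⇒ zzSzSzSzzzz ⇒ zzlzSzSzzzz ⇒ zzlzlzSzzzz ⇒ zzlzlzlzzzz

S ⇒ Szz   [S ::= S z z]
Szz ⇒ Szzzz   [S ::= S z z]
Szzzz ⇒ zKzzzz   [S ::= z K]
zKzzzz ⇒ zSzSzzzz   [K ::= S z S]
zSzSzzzz ⇒ zzKzSzzzz   [S ::= z K]
zzKzSzzzz ⇒ zzSzSzSzzzz   [K ::= S z S]
zzSzSzSzzzz ⇒ zzlzSzSzzzz   [S ::= l]
zzlzSzSzzzz ⇒ zzlzlzSzzzz   [S ::= l]
zzlzlzSzzzz ⇒ zzlzlzlzzzz   [S ::= l]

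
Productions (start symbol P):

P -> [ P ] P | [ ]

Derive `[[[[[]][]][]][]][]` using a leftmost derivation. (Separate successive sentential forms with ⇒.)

P ⇒ [P]P ⇒ [[P]P]P ⇒ [[[P]P]P]P ⇒ [[[[P]P]P]P]P ⇒ [[[[[]]P]P]P]P ⇒ [[[[[]][]]P]P]P ⇒ [[[[[]][]][]]P]P ⇒ [[[[[]][]][]][]]P ⇒ [[[[[]][]][]][]][]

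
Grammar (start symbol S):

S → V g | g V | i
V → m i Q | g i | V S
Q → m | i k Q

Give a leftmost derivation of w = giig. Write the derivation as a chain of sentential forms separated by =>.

S => Vg => VSg => giSg => giig

S => Vg   [S → V g]
Vg => VSg   [V → V S]
VSg => giSg   [V → g i]
giSg => giig   [S → i]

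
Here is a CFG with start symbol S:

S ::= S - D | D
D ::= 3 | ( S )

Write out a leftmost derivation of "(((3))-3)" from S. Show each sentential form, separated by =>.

S => D => (S) => (S-D) => (D-D) => ((S)-D) => ((D)-D) => (((S))-D) => (((D))-D) => (((3))-D) => (((3))-3)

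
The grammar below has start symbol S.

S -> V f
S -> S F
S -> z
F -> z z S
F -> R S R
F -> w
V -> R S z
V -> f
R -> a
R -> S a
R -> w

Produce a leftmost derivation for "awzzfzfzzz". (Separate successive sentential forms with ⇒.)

S⇒SF⇒VfF⇒RSzfF⇒aSzfF⇒aVfzfF⇒aRSzfzfF⇒awSzfzfF⇒awzzfzfF⇒awzzfzfzzS⇒awzzfzfzzz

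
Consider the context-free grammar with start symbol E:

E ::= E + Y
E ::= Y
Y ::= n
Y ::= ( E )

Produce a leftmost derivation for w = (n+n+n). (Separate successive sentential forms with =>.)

E => Y => (E) => (E+Y) => (E+Y+Y) => (Y+Y+Y) => (n+Y+Y) => (n+n+Y) => (n+n+n)

E => Y   [E ::= Y]
Y => (E)   [Y ::= ( E )]
(E) => (E+Y)   [E ::= E + Y]
(E+Y) => (E+Y+Y)   [E ::= E + Y]
(E+Y+Y) => (Y+Y+Y)   [E ::= Y]
(Y+Y+Y) => (n+Y+Y)   [Y ::= n]
(n+Y+Y) => (n+n+Y)   [Y ::= n]
(n+n+Y) => (n+n+n)   [Y ::= n]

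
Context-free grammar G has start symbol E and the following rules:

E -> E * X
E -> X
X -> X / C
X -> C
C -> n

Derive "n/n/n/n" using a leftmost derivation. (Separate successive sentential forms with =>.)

E => X => X/C => X/C/C => X/C/C/C => C/C/C/C => n/C/C/C => n/n/C/C => n/n/n/C => n/n/n/n

E => X   [E -> X]
X => X/C   [X -> X / C]
X/C => X/C/C   [X -> X / C]
X/C/C => X/C/C/C   [X -> X / C]
X/C/C/C => C/C/C/C   [X -> C]
C/C/C/C => n/C/C/C   [C -> n]
n/C/C/C => n/n/C/C   [C -> n]
n/n/C/C => n/n/n/C   [C -> n]
n/n/n/C => n/n/n/n   [C -> n]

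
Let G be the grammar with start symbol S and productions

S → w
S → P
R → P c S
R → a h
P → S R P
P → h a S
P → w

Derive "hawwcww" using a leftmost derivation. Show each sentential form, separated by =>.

S => P => SRP => PRP => haSRP => hawRP => hawPcSP => hawwcSP => hawwcPP => hawwcwP => hawwcww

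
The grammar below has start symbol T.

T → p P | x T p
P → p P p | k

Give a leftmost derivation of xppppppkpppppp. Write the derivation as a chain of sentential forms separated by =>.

T => xTp   [T → x T p]
xTp => xpPp   [T → p P]
xpPp => xppPpp   [P → p P p]
xppPpp => xpppPppp   [P → p P p]
xpppPppp => xppppPpppp   [P → p P p]
xppppPpppp => xpppppPppppp   [P → p P p]
xpppppPppppp => xppppppPpppppp   [P → p P p]
xppppppPpppppp => xppppppkpppppp   [P → k]

T => xTp => xpPp => xppPpp => xpppPppp => xppppPpppp => xpppppPppppp => xppppppPpppppp => xppppppkpppppp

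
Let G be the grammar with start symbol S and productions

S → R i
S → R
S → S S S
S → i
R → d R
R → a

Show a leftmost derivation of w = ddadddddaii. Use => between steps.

S => SSS => RSS => dRSS => ddRSS => ddaSS => ddaRiS => ddadRiS => ddaddRiS => ddadddRiS => ddaddddRiS => ddadddddRiS => ddadddddaiS => ddadddddaii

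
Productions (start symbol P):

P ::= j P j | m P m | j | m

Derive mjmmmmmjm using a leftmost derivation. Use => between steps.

P => mPm => mjPjm => mjmPmjm => mjmmPmmjm => mjmmmmmjm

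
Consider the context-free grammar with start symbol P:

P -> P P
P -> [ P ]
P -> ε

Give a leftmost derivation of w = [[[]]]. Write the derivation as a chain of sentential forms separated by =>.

P => PP => [P]P => [[P]]P => [[PP]]P => [[[P]P]]P => [[[]P]]P => [[[]]]P => [[[]]]

P => PP   [P -> P P]
PP => [P]P   [P -> [ P ]]
[P]P => [[P]]P   [P -> [ P ]]
[[P]]P => [[PP]]P   [P -> P P]
[[PP]]P => [[[P]P]]P   [P -> [ P ]]
[[[P]P]]P => [[[]P]]P   [P -> ε]
[[[]P]]P => [[[]]]P   [P -> ε]
[[[]]]P => [[[]]]   [P -> ε]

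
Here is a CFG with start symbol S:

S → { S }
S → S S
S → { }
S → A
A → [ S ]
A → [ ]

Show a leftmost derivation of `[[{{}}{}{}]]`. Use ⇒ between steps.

S ⇒ A ⇒ [S] ⇒ [A] ⇒ [[S]] ⇒ [[SS]] ⇒ [[SSS]] ⇒ [[{S}SS]] ⇒ [[{{}}SS]] ⇒ [[{{}}{}S]] ⇒ [[{{}}{}{}]]

S ⇒ A   [S → A]
A ⇒ [S]   [A → [ S ]]
[S] ⇒ [A]   [S → A]
[A] ⇒ [[S]]   [A → [ S ]]
[[S]] ⇒ [[SS]]   [S → S S]
[[SS]] ⇒ [[SSS]]   [S → S S]
[[SSS]] ⇒ [[{S}SS]]   [S → { S }]
[[{S}SS]] ⇒ [[{{}}SS]]   [S → { }]
[[{{}}SS]] ⇒ [[{{}}{}S]]   [S → { }]
[[{{}}{}S]] ⇒ [[{{}}{}{}]]   [S → { }]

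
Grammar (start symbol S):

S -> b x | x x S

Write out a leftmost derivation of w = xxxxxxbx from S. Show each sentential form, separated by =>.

S => xxS => xxxxS => xxxxxxS => xxxxxxbx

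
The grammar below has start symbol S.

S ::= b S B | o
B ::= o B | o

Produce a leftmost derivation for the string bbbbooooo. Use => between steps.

S => bSB => bbSBB => bbbSBBB => bbbbSBBBB => bbbboBBBB => bbbbooBBB => bbbboooBB => bbbbooooB => bbbbooooo

S => bSB   [S ::= b S B]
bSB => bbSBB   [S ::= b S B]
bbSBB => bbbSBBB   [S ::= b S B]
bbbSBBB => bbbbSBBBB   [S ::= b S B]
bbbbSBBBB => bbbboBBBB   [S ::= o]
bbbboBBBB => bbbbooBBB   [B ::= o]
bbbbooBBB => bbbboooBB   [B ::= o]
bbbboooBB => bbbbooooB   [B ::= o]
bbbbooooB => bbbbooooo   [B ::= o]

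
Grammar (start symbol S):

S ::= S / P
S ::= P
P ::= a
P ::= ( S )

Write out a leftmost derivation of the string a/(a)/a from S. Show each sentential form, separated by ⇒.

S ⇒ S/P ⇒ S/P/P ⇒ P/P/P ⇒ a/P/P ⇒ a/(S)/P ⇒ a/(P)/P ⇒ a/(a)/P ⇒ a/(a)/a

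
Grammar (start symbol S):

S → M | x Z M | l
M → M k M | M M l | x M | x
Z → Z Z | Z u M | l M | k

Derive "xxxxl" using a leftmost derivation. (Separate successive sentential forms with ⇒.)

S⇒M⇒MMl⇒xMMl⇒xxMMl⇒xxxMl⇒xxxxl

S ⇒ M   [S → M]
M ⇒ MMl   [M → M M l]
MMl ⇒ xMMl   [M → x M]
xMMl ⇒ xxMMl   [M → x M]
xxMMl ⇒ xxxMl   [M → x]
xxxMl ⇒ xxxxl   [M → x]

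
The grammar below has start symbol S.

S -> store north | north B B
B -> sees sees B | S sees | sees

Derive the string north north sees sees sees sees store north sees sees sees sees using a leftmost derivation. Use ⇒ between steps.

S ⇒ north B B ⇒ north S sees B ⇒ north north B B sees B ⇒ north north sees sees B B sees B ⇒ north north sees sees sees sees B B sees B ⇒ north north sees sees sees sees S sees B sees B ⇒ north north sees sees sees sees store north sees B sees B ⇒ north north sees sees sees sees store north sees sees sees B ⇒ north north sees sees sees sees store north sees sees sees sees

S ⇒ north B B   [S -> north B B]
north B B ⇒ north S sees B   [B -> S sees]
north S sees B ⇒ north north B B sees B   [S -> north B B]
north north B B sees B ⇒ north north sees sees B B sees B   [B -> sees sees B]
north north sees sees B B sees B ⇒ north north sees sees sees sees B B sees B   [B -> sees sees B]
north north sees sees sees sees B B sees B ⇒ north north sees sees sees sees S sees B sees B   [B -> S sees]
north north sees sees sees sees S sees B sees B ⇒ north north sees sees sees sees store north sees B sees B   [S -> store north]
north north sees sees sees sees store north sees B sees B ⇒ north north sees sees sees sees store north sees sees sees B   [B -> sees]
north north sees sees sees sees store north sees sees sees B ⇒ north north sees sees sees sees store north sees sees sees sees   [B -> sees]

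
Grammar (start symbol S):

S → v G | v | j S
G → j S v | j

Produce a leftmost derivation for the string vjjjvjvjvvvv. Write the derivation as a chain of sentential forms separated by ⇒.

S⇒vG⇒vjSv⇒vjjSv⇒vjjjSv⇒vjjjvGv⇒vjjjvjSvv⇒vjjjvjvGvv⇒vjjjvjvjSvvv⇒vjjjvjvjvvvv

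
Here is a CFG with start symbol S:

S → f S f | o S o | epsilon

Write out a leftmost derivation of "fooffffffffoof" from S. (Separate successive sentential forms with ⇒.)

S ⇒ fSf ⇒ foSof ⇒ fooSoof ⇒ foofSfoof ⇒ fooffSffoof ⇒ foofffSfffoof ⇒ fooffffSffffoof ⇒ fooffffffffoof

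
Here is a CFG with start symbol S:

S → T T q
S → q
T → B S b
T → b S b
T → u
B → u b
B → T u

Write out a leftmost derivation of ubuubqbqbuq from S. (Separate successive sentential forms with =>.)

S => TTq   [S → T T q]
TTq => BSbTq   [T → B S b]
BSbTq => ubSbTq   [B → u b]
ubSbTq => ubTTqbTq   [S → T T q]
ubTTqbTq => ubuTqbTq   [T → u]
ubuTqbTq => ubuBSbqbTq   [T → B S b]
ubuBSbqbTq => ubuubSbqbTq   [B → u b]
ubuubSbqbTq => ubuubqbqbTq   [S → q]
ubuubqbqbTq => ubuubqbqbuq   [T → u]

S=>TTq=>BSbTq=>ubSbTq=>ubTTqbTq=>ubuTqbTq=>ubuBSbqbTq=>ubuubSbqbTq=>ubuubqbqbTq=>ubuubqbqbuq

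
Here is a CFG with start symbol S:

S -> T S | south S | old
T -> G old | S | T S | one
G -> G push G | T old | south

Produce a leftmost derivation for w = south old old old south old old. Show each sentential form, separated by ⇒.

S ⇒ T S   [S -> T S]
T S ⇒ G old S   [T -> G old]
G old S ⇒ T old old S   [G -> T old]
T old old S ⇒ G old old old S   [T -> G old]
G old old old S ⇒ south old old old S   [G -> south]
south old old old S ⇒ south old old old T S   [S -> T S]
south old old old T S ⇒ south old old old G old S   [T -> G old]
south old old old G old S ⇒ south old old old south old S   [G -> south]
south old old old south old S ⇒ south old old old south old old   [S -> old]

S ⇒ T S ⇒ G old S ⇒ T old old S ⇒ G old old old S ⇒ south old old old S ⇒ south old old old T S ⇒ south old old old G old S ⇒ south old old old south old S ⇒ south old old old south old old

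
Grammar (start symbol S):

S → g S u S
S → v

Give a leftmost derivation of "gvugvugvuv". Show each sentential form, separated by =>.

S => gSuS => gvuS => gvugSuS => gvugvuS => gvugvugSuS => gvugvugvuS => gvugvugvuv

S => gSuS   [S → g S u S]
gSuS => gvuS   [S → v]
gvuS => gvugSuS   [S → g S u S]
gvugSuS => gvugvuS   [S → v]
gvugvuS => gvugvugSuS   [S → g S u S]
gvugvugSuS => gvugvugvuS   [S → v]
gvugvugvuS => gvugvugvuv   [S → v]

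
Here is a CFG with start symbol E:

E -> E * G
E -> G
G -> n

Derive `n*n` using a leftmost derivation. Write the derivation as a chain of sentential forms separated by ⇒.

E ⇒ E*G   [E -> E * G]
E*G ⇒ G*G   [E -> G]
G*G ⇒ n*G   [G -> n]
n*G ⇒ n*n   [G -> n]

E⇒E*G⇒G*G⇒n*G⇒n*n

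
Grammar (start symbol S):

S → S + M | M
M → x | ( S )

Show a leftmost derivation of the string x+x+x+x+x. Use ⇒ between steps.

S⇒S+M⇒S+M+M⇒S+M+M+M⇒S+M+M+M+M⇒M+M+M+M+M⇒x+M+M+M+M⇒x+x+M+M+M⇒x+x+x+M+M⇒x+x+x+x+M⇒x+x+x+x+x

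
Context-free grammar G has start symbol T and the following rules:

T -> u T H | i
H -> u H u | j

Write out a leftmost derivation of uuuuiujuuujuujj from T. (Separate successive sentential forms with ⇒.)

T ⇒ uTH ⇒ uuTHH ⇒ uuuTHHH ⇒ uuuuTHHHH ⇒ uuuuiHHHH ⇒ uuuuiuHuHHH ⇒ uuuuiujuHHH ⇒ uuuuiujuuHuHH ⇒ uuuuiujuuuHuuHH ⇒ uuuuiujuuujuuHH ⇒ uuuuiujuuujuujH ⇒ uuuuiujuuujuujj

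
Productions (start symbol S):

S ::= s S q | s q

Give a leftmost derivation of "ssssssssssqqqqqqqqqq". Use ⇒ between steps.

S⇒sSq⇒ssSqq⇒sssSqqq⇒ssssSqqqq⇒sssssSqqqqq⇒ssssssSqqqqqq⇒sssssssSqqqqqqq⇒ssssssssSqqqqqqqq⇒sssssssssSqqqqqqqqq⇒ssssssssssqqqqqqqqqq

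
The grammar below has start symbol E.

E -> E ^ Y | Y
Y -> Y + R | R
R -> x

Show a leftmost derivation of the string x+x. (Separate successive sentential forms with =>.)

E => Y => Y+R => R+R => x+R => x+x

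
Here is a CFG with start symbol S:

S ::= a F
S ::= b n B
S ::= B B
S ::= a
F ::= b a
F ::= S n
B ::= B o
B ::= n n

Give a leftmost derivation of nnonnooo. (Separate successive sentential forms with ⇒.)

S ⇒ BB ⇒ BoB ⇒ nnoB ⇒ nnoBo ⇒ nnoBoo ⇒ nnoBooo ⇒ nnonnooo

S ⇒ BB   [S ::= B B]
BB ⇒ BoB   [B ::= B o]
BoB ⇒ nnoB   [B ::= n n]
nnoB ⇒ nnoBo   [B ::= B o]
nnoBo ⇒ nnoBoo   [B ::= B o]
nnoBoo ⇒ nnoBooo   [B ::= B o]
nnoBooo ⇒ nnonnooo   [B ::= n n]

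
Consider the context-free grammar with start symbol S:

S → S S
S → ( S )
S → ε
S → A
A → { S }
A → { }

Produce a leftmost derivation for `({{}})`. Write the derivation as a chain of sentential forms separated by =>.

S => (S) => (SS) => (AS) => ({S}S) => ({A}S) => ({{}}S) => ({{}})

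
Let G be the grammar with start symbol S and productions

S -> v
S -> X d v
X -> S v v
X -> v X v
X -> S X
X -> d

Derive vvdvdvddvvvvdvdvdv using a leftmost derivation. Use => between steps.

S => Xdv => vXvdv => vSXvdv => vXdvXvdv => vSXdvXvdv => vXdvXdvXvdv => vSXdvXdvXvdv => vXdvXdvXdvXvdv => vvXvdvXdvXdvXvdv => vvdvdvXdvXdvXvdv => vvdvdvddvXdvXvdv => vvdvdvddvSvvdvXvdv => vvdvdvddvvvvdvXvdv => vvdvdvddvvvvdvdvdv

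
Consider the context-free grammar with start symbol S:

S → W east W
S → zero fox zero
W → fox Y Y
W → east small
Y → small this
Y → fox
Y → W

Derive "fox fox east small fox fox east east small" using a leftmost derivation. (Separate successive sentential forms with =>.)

S => W east W => fox Y Y east W => fox W Y east W => fox fox Y Y Y east W => fox fox W Y Y east W => fox fox east small Y Y east W => fox fox east small fox Y east W => fox fox east small fox fox east W => fox fox east small fox fox east east small

S => W east W   [S → W east W]
W east W => fox Y Y east W   [W → fox Y Y]
fox Y Y east W => fox W Y east W   [Y → W]
fox W Y east W => fox fox Y Y Y east W   [W → fox Y Y]
fox fox Y Y Y east W => fox fox W Y Y east W   [Y → W]
fox fox W Y Y east W => fox fox east small Y Y east W   [W → east small]
fox fox east small Y Y east W => fox fox east small fox Y east W   [Y → fox]
fox fox east small fox Y east W => fox fox east small fox fox east W   [Y → fox]
fox fox east small fox fox east W => fox fox east small fox fox east east small   [W → east small]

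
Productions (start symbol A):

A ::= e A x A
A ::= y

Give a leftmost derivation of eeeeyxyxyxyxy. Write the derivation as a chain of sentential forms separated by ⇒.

A ⇒ eAxA   [A ::= e A x A]
eAxA ⇒ eeAxAxA   [A ::= e A x A]
eeAxAxA ⇒ eeeAxAxAxA   [A ::= e A x A]
eeeAxAxAxA ⇒ eeeeAxAxAxAxA   [A ::= e A x A]
eeeeAxAxAxAxA ⇒ eeeeyxAxAxAxA   [A ::= y]
eeeeyxAxAxAxA ⇒ eeeeyxyxAxAxA   [A ::= y]
eeeeyxyxAxAxA ⇒ eeeeyxyxyxAxA   [A ::= y]
eeeeyxyxyxAxA ⇒ eeeeyxyxyxyxA   [A ::= y]
eeeeyxyxyxyxA ⇒ eeeeyxyxyxyxy   [A ::= y]

A⇒eAxA⇒eeAxAxA⇒eeeAxAxAxA⇒eeeeAxAxAxAxA⇒eeeeyxAxAxAxA⇒eeeeyxyxAxAxA⇒eeeeyxyxyxAxA⇒eeeeyxyxyxyxA⇒eeeeyxyxyxyxy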